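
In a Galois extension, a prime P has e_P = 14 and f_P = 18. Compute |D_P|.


|D_P| = e * f
= 14 * 18
= 252

252


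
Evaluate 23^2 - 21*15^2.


x^2 - d*y^2
= 23^2 - 21*15^2
= 529 - 4725
= -4196

-4196


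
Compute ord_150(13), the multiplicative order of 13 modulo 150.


We want ord_150(13), the smallest k >= 1 with 13^k = 1 mod 150.
n = 150 = 2 * 3 * 5^2, phi(150) = 40; the order divides phi(n).
Divisors of 40: 1, 2, 4, 5, 8, 10, 20, 40
Repeated squaring mod 150: 13^1 = 13, 13^2 = 19, 13^4 = 61, 13^8 = 121, 13^16 = 91, 13^32 = 31
Test divisors in increasing order:
  k=1: 13^1 = 13 mod 150
  k=2: 13^2 = 19 mod 150
  k=4: 13^4 = 61 mod 150
  k=5: 13^5 = 61 * 13 = 43 mod 150
  k=8: 13^8 = 121 mod 150
  k=10: 13^10 = 121 * 19 = 49 mod 150
  k=20: 13^20 = 91 * 61 = 1 mod 150  <- first divisor giving 1
Order = 20

20


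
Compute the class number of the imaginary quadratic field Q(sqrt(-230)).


K = Q(sqrt(-230)). d mod 4 = 2, so D = disc(K) = 4d = -920
h(K) equals the number of primitive reduced positive-definite forms (a, b, c) = a*x^2 + b*x*y + c*y^2 with b^2 - 4ac = D,
where reduced means |b| <= a <= c, with b >= 0 whenever |b| = a or a = c, and primitive means gcd(a, b, c) = 1.
Reduced forces 3a^2 <= |D| = 920, so 1 <= a <= 17; b must have the parity of D, and c = (b^2 - D)/(4a) must be an integer >= a.
Enumerate a = 1..17, b in [-a, a]:
  a=1: (1, 0, 230)  [1]
  a=2: (2, 0, 115)  [1]
  a=3: (3, -2, 77), (3, 2, 77)  [2]
  a=4: none
  a=5: (5, 0, 46)  [1]
  a=6: (6, -4, 39), (6, 4, 39)  [2]
  a=7: (7, -2, 33), (7, 2, 33)  [2]
  a=8: none
  a=9: (9, -4, 26), (9, 4, 26)  [2]
  a=10: (10, 0, 23)  [1]
  a=11: (11, -2, 21), (11, 2, 21)  [2]
  a=12: none
  a=13: (13, -4, 18), (13, 4, 18)  [2]
  a=14: (14, -12, 19), (14, 12, 19)  [2]
  a=15: (15, -10, 17), (15, 10, 17)  [2]
  a=16..17: none
Total reduced forms: 1 + 1 + 2 + 1 + 2 + 2 + 2 + 1 + 2 + 2 + 2 + 2 = 20
h = 20

20


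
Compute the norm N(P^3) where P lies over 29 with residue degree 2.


N(P^a) = p^(a*f)
= 29^(3*2)
= 29^6
= 594823321

594823321


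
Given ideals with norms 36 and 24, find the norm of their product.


N(IJ) = N(I) * N(J)
= 36 * 24
= 864

864


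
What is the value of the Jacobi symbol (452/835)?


Compute (452/835) via quadratic reciprocity:
  pull out 2: (2/835) = -1  (since 835 mod 8 = 3)
  pull out 2: (2/835) = -1  (since 835 mod 8 = 3)
  reciprocity: (113/835) -> +(835/113)
  reduce: (44/113)
  pull out 2: (2/113) = +1  (since 113 mod 8 = 1)
  pull out 2: (2/113) = +1  (since 113 mod 8 = 1)
  reciprocity: (11/113) -> +(113/11)
  reduce: (3/11)
  reciprocity: (3/11) -> -(11/3)
  reduce: (2/3)
  pull out 2: (2/3) = -1  (since 3 mod 8 = 3)
  (1/3) = 1
Product of signs = 1

1


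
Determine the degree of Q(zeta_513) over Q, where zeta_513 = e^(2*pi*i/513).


The degree equals Euler's totient phi(513).
513 = 3^3 * 19
phi(513) = 324

324


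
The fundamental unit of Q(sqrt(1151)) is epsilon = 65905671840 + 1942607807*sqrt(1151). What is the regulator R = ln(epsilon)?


epsilon = 65905671840 + 1942607807*sqrt(1151)
= 1.3181e+11
R = ln(1.3181e+11)
= 25.6046

25.6046


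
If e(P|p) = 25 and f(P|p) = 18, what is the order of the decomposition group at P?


|D_P| = e * f
= 25 * 18
= 450

450


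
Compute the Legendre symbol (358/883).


p = 883 is prime, so compute (358/883) with the reciprocity algorithm (Jacobi-symbol steps: pull out 2s via (2/n), flip via reciprocity, reduce):
  pull out 2: (2/883) = -1  (since 883 mod 8 = 3)
  reciprocity: (179/883) -> -(883/179)
  reduce: (167/179)
  reciprocity: (167/179) -> -(179/167)
  reduce: (12/167)
  pull out 2: (2/167) = +1  (since 167 mod 8 = 7)
  pull out 2: (2/167) = +1  (since 167 mod 8 = 7)
  reciprocity: (3/167) -> -(167/3)
  reduce: (2/3)
  pull out 2: (2/3) = -1  (since 3 mod 8 = 3)
  (1/3) = 1
Product of signs = -1
(358/883) = -1

-1


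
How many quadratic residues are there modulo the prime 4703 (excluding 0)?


For prime p, the number of non-zero quadratic residues is (p-1)/2.
= (4703-1)/2
= 2351

2351


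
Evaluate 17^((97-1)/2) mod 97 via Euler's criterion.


p = 97 is prime and the exponent is (p-1)/2 = 48, so by Euler's criterion 17^48 = (17/97) = +1 or -1 mod 97.
Compute by square-and-multiply:
  48 = 32 + 16 (binary 110000)
  Repeated squaring mod 97: 17^1 = 17, 17^2 = 95, 17^4 = 4, 17^8 = 16, 17^16 = 62, 17^32 = 61
  17^48 = 17^32 * 17^16 = 61 * 62 mod 97
    61 * 62 = 3782 = 96 mod 97
  17^48 = 96 mod 97
Result 96 = p - 1 = -1 mod 97: 17 is a quadratic non-residue mod 97. As a residue in [0, p-1] the value is 96.
17^48 mod 97 = 96

96


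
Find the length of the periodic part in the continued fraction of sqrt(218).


Run the CF algorithm for sqrt(218).
a_0 = floor(sqrt(218)) = 14; set m_0=0, q_0=1.
Recurrence: m' = q*a - m,  q' = (d - m'^2)/q,  a' = floor((a_0 + m')/q').
  step 1: m=14, q=22, a=1
  step 2: m=8, q=7, a=3
  step 3: m=13, q=7, a=3
  step 4: m=8, q=22, a=1
  step 5: m=14, q=1, a=28
a_5 = 2*a_0 = 28, so the period closes here.
sqrt(218) = [14; 1, 3, 3, 1, 28]
Period length = 5

5


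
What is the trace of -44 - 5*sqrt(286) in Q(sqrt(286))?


Tr(a + b*sqrt(d)) = (a + b*sqrt(d)) + (a - b*sqrt(d)) = 2a
= 2 * (-44)
= -88

-88


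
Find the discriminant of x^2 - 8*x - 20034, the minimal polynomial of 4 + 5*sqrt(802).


The element 4 + 5*sqrt(802) has minimal polynomial:
x^2 - 8*x - 20034
Discriminant = (-8)^2 - 4*(-20034)
= 64 + 80136
= 80200

80200


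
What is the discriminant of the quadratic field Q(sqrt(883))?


For K = Q(sqrt(d)) with d squarefree: disc(K) = d if d = 1 mod 4, and disc(K) = 4d if d = 2 or 3 mod 4.
Here d = 883, and d mod 4 = 3.
d = 3 mod 4, not 1 (O_K = Z[sqrt(d)]), so disc(K) = 4d = 4 * (883) = 3532

3532


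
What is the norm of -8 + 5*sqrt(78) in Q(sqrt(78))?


N(a + b*sqrt(d)) = a^2 - d*b^2
= (-8)^2 - (78)*(5)^2
= 64 - 1950
= -1886

-1886


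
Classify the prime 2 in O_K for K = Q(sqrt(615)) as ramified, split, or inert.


K = Q(sqrt(615)). Since d mod 4 = 3, disc(K) = 2460.
Check p | disc: 2460 mod 2 = 0.
p divides disc, so p ramifies: (p) = P^2 with e=2, f=1, g=1.
Therefore p is ramified.

ramified


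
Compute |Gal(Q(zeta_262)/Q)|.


|Gal(Q(zeta_262)/Q)| = phi(262)
= 130

130


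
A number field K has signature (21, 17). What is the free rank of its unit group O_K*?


By Dirichlet's unit theorem:
rank = r1 + r2 - 1
= 21 + 17 - 1
= 37

37


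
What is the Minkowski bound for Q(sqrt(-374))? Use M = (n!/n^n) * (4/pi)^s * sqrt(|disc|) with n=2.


d = -374, d mod 4 = 2, so disc(K) = 4d = -1496; |disc(K)| = 1496
Imaginary quadratic field, so n = 2, s = r2 = 1, r1 = 0
M = (n!/n^n) * (4/pi)^s * sqrt(|disc(K)|) = (2!/2^2) * (4/pi)^1 * sqrt(1496)
= 0.5 * 1.273240 * 38.678159
= 24.6233

24.6233


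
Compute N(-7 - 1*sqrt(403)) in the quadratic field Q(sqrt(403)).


N(a + b*sqrt(d)) = a^2 - d*b^2
= (-7)^2 - (403)*(-1)^2
= 49 - 403
= -354

-354


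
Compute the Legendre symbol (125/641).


p = 641 is prime, so compute (125/641) with the reciprocity algorithm (Jacobi-symbol steps: pull out 2s via (2/n), flip via reciprocity, reduce):
  reciprocity: (125/641) -> +(641/125)
  reduce: (16/125)
  pull out 2: (2/125) = -1  (since 125 mod 8 = 5)
  pull out 2: (2/125) = -1  (since 125 mod 8 = 5)
  pull out 2: (2/125) = -1  (since 125 mod 8 = 5)
  pull out 2: (2/125) = -1  (since 125 mod 8 = 5)
  (1/125) = 1
Product of signs = 1
(125/641) = 1

1


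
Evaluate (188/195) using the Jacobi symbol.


Compute (188/195) via quadratic reciprocity:
  pull out 2: (2/195) = -1  (since 195 mod 8 = 3)
  pull out 2: (2/195) = -1  (since 195 mod 8 = 3)
  reciprocity: (47/195) -> -(195/47)
  reduce: (7/47)
  reciprocity: (7/47) -> -(47/7)
  reduce: (5/7)
  reciprocity: (5/7) -> +(7/5)
  reduce: (2/5)
  pull out 2: (2/5) = -1  (since 5 mod 8 = 5)
  (1/5) = 1
Product of signs = -1

-1


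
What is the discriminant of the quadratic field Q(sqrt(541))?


For K = Q(sqrt(d)) with d squarefree: disc(K) = d if d = 1 mod 4, and disc(K) = 4d if d = 2 or 3 mod 4.
Here d = 541, and d mod 4 = 1.
d = 1 mod 4 (O_K = Z[(1+sqrt(d))/2]), so disc(K) = d = 541

541


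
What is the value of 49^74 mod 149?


p = 149 is prime and the exponent is (p-1)/2 = 74, so by Euler's criterion 49^74 = (49/149) = +1 or -1 mod 149.
Compute by square-and-multiply:
  74 = 64 + 8 + 2 (binary 1001010)
  Repeated squaring mod 149: 49^1 = 49, 49^2 = 17, 49^4 = 140, 49^8 = 81, 49^16 = 5, 49^32 = 25, 49^64 = 29
  49^74 = 49^64 * 49^8 * 49^2 = 29 * 81 * 17 mod 149
    29 * 81 = 2349 = 114 mod 149
    114 * 17 = 1938 = 1 mod 149
  49^74 = 1 mod 149
Result 1: 49 is a quadratic residue mod 149.
49^74 mod 149 = 1

1


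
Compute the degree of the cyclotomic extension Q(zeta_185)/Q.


The degree equals Euler's totient phi(185).
185 = 5 * 37
phi(185) = 144

144


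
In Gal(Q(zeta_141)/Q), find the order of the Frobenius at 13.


The Frobenius at p in Gal(Q(zeta_n)/Q) = (Z/nZ)* is the class of p, so its order is ord_141(13), the smallest k >= 1 with 13^k = 1 mod 141.
n = 141 = 3 * 47, phi(141) = 92; the order divides phi(n).
Divisors of 92: 1, 2, 4, 23, 46, 92
Repeated squaring mod 141: 13^1 = 13, 13^2 = 28, 13^4 = 79, 13^8 = 37, 13^16 = 100, 13^32 = 130, 13^64 = 121
Test divisors in increasing order:
  k=1: 13^1 = 13 mod 141
  k=2: 13^2 = 28 mod 141
  k=4: 13^4 = 79 mod 141
  k=23: 13^23 = 100 * 79 * 28 * 13 = 46 mod 141
  k=46: 13^46 = 130 * 37 * 79 * 28 = 1 mod 141  <- first divisor giving 1
Order = 46

46


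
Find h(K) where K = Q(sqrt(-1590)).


K = Q(sqrt(-1590)). d mod 4 = 2, so D = disc(K) = 4d = -6360
h(K) equals the number of primitive reduced positive-definite forms (a, b, c) = a*x^2 + b*x*y + c*y^2 with b^2 - 4ac = D,
where reduced means |b| <= a <= c, with b >= 0 whenever |b| = a or a = c, and primitive means gcd(a, b, c) = 1.
Reduced forces 3a^2 <= |D| = 6360, so 1 <= a <= 46; b must have the parity of D, and c = (b^2 - D)/(4a) must be an integer >= a.
Enumerate a = 1..46, b in [-a, a]:
  a=1: (1, 0, 1590)  [1]
  a=2: (2, 0, 795)  [1]
  a=3: (3, 0, 530)  [1]
  a=4: none
  a=5: (5, 0, 318)  [1]
  a=6: (6, 0, 265)  [1]
  a=7..9: none
  a=10: (10, 0, 159)  [1]
  a=11: (11, -8, 146), (11, 8, 146)  [2]
  a=12: none
  a=13: (13, -6, 123), (13, 6, 123)  [2]
  a=14: none
  a=15: (15, 0, 106)  [1]
  a=16: none
  a=17: (17, -10, 95), (17, 10, 95)  [2]
  a=18: none
  a=19: (19, -10, 85), (19, 10, 85)  [2]
  a=20..21: none
  a=22: (22, -8, 73), (22, 8, 73)  [2]
  a=23..25: none
  a=26: (26, -20, 65), (26, 20, 65)  [2]
  a=27..28: none
  a=29: (29, -22, 59), (29, 22, 59)  [2]
  a=30: (30, 0, 53)  [1]
  a=31..32: none
  a=33: (33, -30, 55), (33, 30, 55)  [2]
  a=34: (34, -24, 51), (34, 24, 51)  [2]
  a=35..36: none
  a=37: (37, -2, 43), (37, 2, 43)  [2]
  a=38: (38, -28, 47), (38, 28, 47)  [2]
  a=39: (39, -6, 41), (39, 6, 41)  [2]
  a=40..46: none
Total reduced forms: 1 + 1 + 1 + 1 + 1 + 1 + 2 + 2 + 1 + 2 + 2 + 2 + 2 + 2 + 1 + 2 + 2 + 2 + 2 + 2 = 32
h = 32

32


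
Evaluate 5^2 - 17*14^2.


x^2 - d*y^2
= 5^2 - 17*14^2
= 25 - 3332
= -3307

-3307


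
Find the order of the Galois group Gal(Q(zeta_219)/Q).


|Gal(Q(zeta_219)/Q)| = phi(219)
= 144

144


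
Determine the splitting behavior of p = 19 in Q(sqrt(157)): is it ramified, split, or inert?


K = Q(sqrt(157)). Since d mod 4 = 1, disc(K) = 157.
Check p | disc: 157 mod 19 = 5.
p does not divide disc. Compute Legendre symbol (d/p):
5^((19-1)/2) mod 19 = 1
(d/p) = 1, so p splits: (p) = P*P' with e=1, f=1, g=2.
Therefore p is split.

split


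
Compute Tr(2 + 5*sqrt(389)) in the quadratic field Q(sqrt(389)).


Tr(a + b*sqrt(d)) = (a + b*sqrt(d)) + (a - b*sqrt(d)) = 2a
= 2 * (2)
= 4

4


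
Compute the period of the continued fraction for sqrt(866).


Run the CF algorithm for sqrt(866).
a_0 = floor(sqrt(866)) = 29; set m_0=0, q_0=1.
Recurrence: m' = q*a - m,  q' = (d - m'^2)/q,  a' = floor((a_0 + m')/q').
  step 1: m=29, q=25, a=2
  step 2: m=21, q=17, a=2
  step 3: m=13, q=41, a=1
  step 4: m=28, q=2, a=28
  step 5: m=28, q=41, a=1
  step 6: m=13, q=17, a=2
  step 7: m=21, q=25, a=2
  step 8: m=29, q=1, a=58
a_8 = 2*a_0 = 58, so the period closes here.
sqrt(866) = [29; 2, 2, 1, 28, 1, 2, 2, 58]
Period length = 8

8


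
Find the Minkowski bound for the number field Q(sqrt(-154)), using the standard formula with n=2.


d = -154, d mod 4 = 2, so disc(K) = 4d = -616; |disc(K)| = 616
Imaginary quadratic field, so n = 2, s = r2 = 1, r1 = 0
M = (n!/n^n) * (4/pi)^s * sqrt(|disc(K)|) = (2!/2^2) * (4/pi)^1 * sqrt(616)
= 0.5 * 1.273240 * 24.819347
= 15.8005

15.8005


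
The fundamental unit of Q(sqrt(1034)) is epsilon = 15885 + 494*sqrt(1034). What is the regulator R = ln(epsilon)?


epsilon = 15885 + 494*sqrt(1034)
= 31770.0000
R = ln(31770.0000)
= 10.3663

10.3663


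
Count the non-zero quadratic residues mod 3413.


For prime p, the number of non-zero quadratic residues is (p-1)/2.
= (3413-1)/2
= 1706

1706


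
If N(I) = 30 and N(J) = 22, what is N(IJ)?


N(IJ) = N(I) * N(J)
= 30 * 22
= 660

660


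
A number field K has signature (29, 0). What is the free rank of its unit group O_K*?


By Dirichlet's unit theorem:
rank = r1 + r2 - 1
= 29 + 0 - 1
= 28

28


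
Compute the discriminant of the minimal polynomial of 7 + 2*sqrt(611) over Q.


The element 7 + 2*sqrt(611) has minimal polynomial:
x^2 - 14*x - 2395
Discriminant = (-14)^2 - 4*(-2395)
= 196 + 9580
= 9776

9776


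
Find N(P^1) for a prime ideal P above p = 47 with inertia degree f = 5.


N(P^a) = p^(a*f)
= 47^(1*5)
= 47^5
= 229345007

229345007


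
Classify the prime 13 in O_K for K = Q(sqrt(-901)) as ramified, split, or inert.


K = Q(sqrt(-901)). Since d mod 4 = 3, disc(K) = -3604.
Check p | disc: -3604 mod 13 = 10.
p does not divide disc. Compute Legendre symbol (d/p):
9^((13-1)/2) mod 13 = 1
(d/p) = 1, so p splits: (p) = P*P' with e=1, f=1, g=2.
Therefore p is split.

split


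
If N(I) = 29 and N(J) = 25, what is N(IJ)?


N(IJ) = N(I) * N(J)
= 29 * 25
= 725

725


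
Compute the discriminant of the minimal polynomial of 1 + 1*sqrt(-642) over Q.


The element 1 + 1*sqrt(-642) has minimal polynomial:
x^2 - 2*x + 643
Discriminant = (-2)^2 - 4*(643)
= 4 - 2572
= -2568

-2568


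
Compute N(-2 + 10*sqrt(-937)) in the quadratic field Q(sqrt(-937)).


N(a + b*sqrt(d)) = a^2 - d*b^2
= (-2)^2 - (-937)*(10)^2
= 4 + 93700
= 93704

93704


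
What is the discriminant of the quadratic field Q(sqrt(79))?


For K = Q(sqrt(d)) with d squarefree: disc(K) = d if d = 1 mod 4, and disc(K) = 4d if d = 2 or 3 mod 4.
Here d = 79, and d mod 4 = 3.
d = 3 mod 4, not 1 (O_K = Z[sqrt(d)]), so disc(K) = 4d = 4 * (79) = 316

316


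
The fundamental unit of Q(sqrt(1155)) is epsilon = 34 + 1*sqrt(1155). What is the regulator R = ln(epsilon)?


epsilon = 34 + 1*sqrt(1155)
= 67.9853
R = ln(67.9853)
= 4.2193

4.2193


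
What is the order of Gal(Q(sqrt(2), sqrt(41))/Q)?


The 2 square roots of distinct primes are multiplicatively independent over Q,
so [K:Q] = 2^2 and Gal(K/Q) is isomorphic to (Z/2Z)^2.
|Gal| = 2^2 = 4

4


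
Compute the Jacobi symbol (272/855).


Compute (272/855) via quadratic reciprocity:
  pull out 2: (2/855) = +1  (since 855 mod 8 = 7)
  pull out 2: (2/855) = +1  (since 855 mod 8 = 7)
  pull out 2: (2/855) = +1  (since 855 mod 8 = 7)
  pull out 2: (2/855) = +1  (since 855 mod 8 = 7)
  reciprocity: (17/855) -> +(855/17)
  reduce: (5/17)
  reciprocity: (5/17) -> +(17/5)
  reduce: (2/5)
  pull out 2: (2/5) = -1  (since 5 mod 8 = 5)
  (1/5) = 1
Product of signs = -1

-1


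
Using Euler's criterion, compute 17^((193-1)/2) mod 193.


p = 193 is prime and the exponent is (p-1)/2 = 96, so by Euler's criterion 17^96 = (17/193) = +1 or -1 mod 193.
Compute by square-and-multiply:
  96 = 64 + 32 (binary 1100000)
  Repeated squaring mod 193: 17^1 = 17, 17^2 = 96, 17^4 = 145, 17^8 = 181, 17^16 = 144, 17^32 = 85, 17^64 = 84
  17^96 = 17^64 * 17^32 = 84 * 85 mod 193
    84 * 85 = 7140 = 192 mod 193
  17^96 = 192 mod 193
Result 192 = p - 1 = -1 mod 193: 17 is a quadratic non-residue mod 193. As a residue in [0, p-1] the value is 192.
17^96 mod 193 = 192

192


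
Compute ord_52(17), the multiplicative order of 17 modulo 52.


We want ord_52(17), the smallest k >= 1 with 17^k = 1 mod 52.
n = 52 = 2^2 * 13, phi(52) = 24; the order divides phi(n).
Divisors of 24: 1, 2, 3, 4, 6, 8, 12, 24
Repeated squaring mod 52: 17^1 = 17, 17^2 = 29, 17^4 = 9, 17^8 = 29, 17^16 = 9
Test divisors in increasing order:
  k=1: 17^1 = 17 mod 52
  k=2: 17^2 = 29 mod 52
  k=3: 17^3 = 29 * 17 = 25 mod 52
  k=4: 17^4 = 9 mod 52
  k=6: 17^6 = 9 * 29 = 1 mod 52  <- first divisor giving 1
Order = 6

6


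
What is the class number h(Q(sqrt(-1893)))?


K = Q(sqrt(-1893)). d mod 4 = 3, so D = disc(K) = 4d = -7572
h(K) equals the number of primitive reduced positive-definite forms (a, b, c) = a*x^2 + b*x*y + c*y^2 with b^2 - 4ac = D,
where reduced means |b| <= a <= c, with b >= 0 whenever |b| = a or a = c, and primitive means gcd(a, b, c) = 1.
Reduced forces 3a^2 <= |D| = 7572, so 1 <= a <= 50; b must have the parity of D, and c = (b^2 - D)/(4a) must be an integer >= a.
Enumerate a = 1..50, b in [-a, a]:
  a=1: (1, 0, 1893)  [1]
  a=2: (2, 2, 947)  [1]
  a=3: (3, 0, 631)  [1]
  a=4..5: none
  a=6: (6, 6, 317)  [1]
  a=7: (7, -4, 271), (7, 4, 271)  [2]
  a=8..13: none
  a=14: (14, -10, 137), (14, 10, 137)  [2]
  a=15..18: none
  a=19: (19, -16, 103), (19, 16, 103)  [2]
  a=20: none
  a=21: (21, -18, 94), (21, 18, 94)  [2]
  a=22: none
  a=23: (23, -8, 83), (23, 8, 83)  [2]
  a=24..37: none
  a=38: (38, -22, 53), (38, 22, 53)  [2]
  a=39..41: none
  a=42: (42, -18, 47), (42, 18, 47)  [2]
  a=43..45: none
  a=46: (46, -38, 49), (46, 38, 49)  [2]
  a=47..50: none
Total reduced forms: 1 + 1 + 1 + 1 + 2 + 2 + 2 + 2 + 2 + 2 + 2 + 2 = 20
h = 20

20


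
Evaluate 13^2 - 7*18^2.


x^2 - d*y^2
= 13^2 - 7*18^2
= 169 - 2268
= -2099

-2099


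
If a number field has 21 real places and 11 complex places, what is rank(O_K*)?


By Dirichlet's unit theorem:
rank = r1 + r2 - 1
= 21 + 11 - 1
= 31

31


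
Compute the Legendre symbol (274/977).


p = 977 is prime, so compute (274/977) with the reciprocity algorithm (Jacobi-symbol steps: pull out 2s via (2/n), flip via reciprocity, reduce):
  pull out 2: (2/977) = +1  (since 977 mod 8 = 1)
  reciprocity: (137/977) -> +(977/137)
  reduce: (18/137)
  pull out 2: (2/137) = +1  (since 137 mod 8 = 1)
  reciprocity: (9/137) -> +(137/9)
  reduce: (2/9)
  pull out 2: (2/9) = +1  (since 9 mod 8 = 1)
  (1/9) = 1
Product of signs = 1
(274/977) = 1

1


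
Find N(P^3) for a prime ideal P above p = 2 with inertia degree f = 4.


N(P^a) = p^(a*f)
= 2^(3*4)
= 2^12
= 4096

4096


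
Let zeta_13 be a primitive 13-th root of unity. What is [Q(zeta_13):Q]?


The degree equals Euler's totient phi(13).
13 = 13
phi(13) = 12

12


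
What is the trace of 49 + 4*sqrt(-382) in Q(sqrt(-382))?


Tr(a + b*sqrt(d)) = (a + b*sqrt(d)) + (a - b*sqrt(d)) = 2a
= 2 * (49)
= 98

98


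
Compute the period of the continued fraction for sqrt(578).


Run the CF algorithm for sqrt(578).
a_0 = floor(sqrt(578)) = 24; set m_0=0, q_0=1.
Recurrence: m' = q*a - m,  q' = (d - m'^2)/q,  a' = floor((a_0 + m')/q').
  step 1: m=24, q=2, a=24
  step 2: m=24, q=1, a=48
a_2 = 2*a_0 = 48, so the period closes here.
sqrt(578) = [24; 24, 48]
Period length = 2

2


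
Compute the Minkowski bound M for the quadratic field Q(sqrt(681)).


d = 681, d mod 4 = 1, so disc(K) = d = 681; |disc(K)| = 681
Real quadratic field, so n = 2, s = r2 = 0, r1 = 2
M = (n!/n^n) * (4/pi)^s * sqrt(|disc(K)|) = (2!/2^2) * (4/pi)^0 * sqrt(681)
= 0.5 * 1.000000 * 26.095977
= 13.0480

13.0480


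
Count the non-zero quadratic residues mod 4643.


For prime p, the number of non-zero quadratic residues is (p-1)/2.
= (4643-1)/2
= 2321

2321


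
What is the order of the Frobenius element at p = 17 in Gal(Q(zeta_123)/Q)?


The Frobenius at p in Gal(Q(zeta_n)/Q) = (Z/nZ)* is the class of p, so its order is ord_123(17), the smallest k >= 1 with 17^k = 1 mod 123.
n = 123 = 3 * 41, phi(123) = 80; the order divides phi(n).
Divisors of 80: 1, 2, 4, 5, 8, 10, 16, 20, 40, 80
Repeated squaring mod 123: 17^1 = 17, 17^2 = 43, 17^4 = 4, 17^8 = 16, 17^16 = 10, 17^32 = 100, 17^64 = 37
Test divisors in increasing order:
  k=1: 17^1 = 17 mod 123
  k=2: 17^2 = 43 mod 123
  k=4: 17^4 = 4 mod 123
  k=5: 17^5 = 4 * 17 = 68 mod 123
  k=8: 17^8 = 16 mod 123
  k=10: 17^10 = 16 * 43 = 73 mod 123
  k=16: 17^16 = 10 mod 123
  k=20: 17^20 = 10 * 4 = 40 mod 123
  k=40: 17^40 = 100 * 16 = 1 mod 123  <- first divisor giving 1
Order = 40

40


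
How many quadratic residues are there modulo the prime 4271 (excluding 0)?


For prime p, the number of non-zero quadratic residues is (p-1)/2.
= (4271-1)/2
= 2135

2135


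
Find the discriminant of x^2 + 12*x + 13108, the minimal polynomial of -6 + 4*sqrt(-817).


The element -6 + 4*sqrt(-817) has minimal polynomial:
x^2 + 12*x + 13108
Discriminant = (12)^2 - 4*(13108)
= 144 - 52432
= -52288

-52288


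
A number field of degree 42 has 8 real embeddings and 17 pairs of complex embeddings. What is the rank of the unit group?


By Dirichlet's unit theorem:
rank = r1 + r2 - 1
= 8 + 17 - 1
= 24

24


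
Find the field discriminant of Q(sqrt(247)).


For K = Q(sqrt(d)) with d squarefree: disc(K) = d if d = 1 mod 4, and disc(K) = 4d if d = 2 or 3 mod 4.
Here d = 247, and d mod 4 = 3.
d = 3 mod 4, not 1 (O_K = Z[sqrt(d)]), so disc(K) = 4d = 4 * (247) = 988

988


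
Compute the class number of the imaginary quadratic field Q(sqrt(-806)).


K = Q(sqrt(-806)). d mod 4 = 2, so D = disc(K) = 4d = -3224
h(K) equals the number of primitive reduced positive-definite forms (a, b, c) = a*x^2 + b*x*y + c*y^2 with b^2 - 4ac = D,
where reduced means |b| <= a <= c, with b >= 0 whenever |b| = a or a = c, and primitive means gcd(a, b, c) = 1.
Reduced forces 3a^2 <= |D| = 3224, so 1 <= a <= 32; b must have the parity of D, and c = (b^2 - D)/(4a) must be an integer >= a.
Enumerate a = 1..32, b in [-a, a]:
  a=1: (1, 0, 806)  [1]
  a=2: (2, 0, 403)  [1]
  a=3: (3, -2, 269), (3, 2, 269)  [2]
  a=4: none
  a=5: (5, -4, 162), (5, 4, 162)  [2]
  a=6: (6, -4, 135), (6, 4, 135)  [2]
  a=7..8: none
  a=9: (9, -4, 90), (9, 4, 90)  [2]
  a=10: (10, -4, 81), (10, 4, 81)  [2]
  a=11..12: none
  a=13: (13, 0, 62)  [1]
  a=14: none
  a=15: (15, -14, 57), (15, -4, 54), (15, 4, 54), (15, 14, 57)  [4]
  a=16..17: none
  a=18: (18, -4, 45), (18, 4, 45)  [2]
  a=19: (19, -14, 45), (19, 14, 45)  [2]
  a=20..24: none
  a=25: (25, -24, 38), (25, 24, 38)  [2]
  a=26: (26, 0, 31)  [1]
  a=27: (27, -4, 30), (27, 4, 30)  [2]
  a=28: none
  a=29: (29, -16, 30), (29, 16, 30)  [2]
  a=30..32: none
Total reduced forms: 1 + 1 + 2 + 2 + 2 + 2 + 2 + 1 + 4 + 2 + 2 + 2 + 1 + 2 + 2 = 28
h = 28

28


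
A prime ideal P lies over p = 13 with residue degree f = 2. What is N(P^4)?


N(P^a) = p^(a*f)
= 13^(4*2)
= 13^8
= 815730721

815730721


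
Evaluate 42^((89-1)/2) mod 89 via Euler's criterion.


p = 89 is prime and the exponent is (p-1)/2 = 44, so by Euler's criterion 42^44 = (42/89) = +1 or -1 mod 89.
Compute by square-and-multiply:
  44 = 32 + 8 + 4 (binary 101100)
  Repeated squaring mod 89: 42^1 = 42, 42^2 = 73, 42^4 = 78, 42^8 = 32, 42^16 = 45, 42^32 = 67
  42^44 = 42^32 * 42^8 * 42^4 = 67 * 32 * 78 mod 89
    67 * 32 = 2144 = 8 mod 89
    8 * 78 = 624 = 1 mod 89
  42^44 = 1 mod 89
Result 1: 42 is a quadratic residue mod 89.
42^44 mod 89 = 1

1


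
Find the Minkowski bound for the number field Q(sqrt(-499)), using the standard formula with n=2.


d = -499, d mod 4 = 1, so disc(K) = d = -499; |disc(K)| = 499
Imaginary quadratic field, so n = 2, s = r2 = 1, r1 = 0
M = (n!/n^n) * (4/pi)^s * sqrt(|disc(K)|) = (2!/2^2) * (4/pi)^1 * sqrt(499)
= 0.5 * 1.273240 * 22.338308
= 14.2210

14.2210


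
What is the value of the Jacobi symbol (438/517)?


Compute (438/517) via quadratic reciprocity:
  pull out 2: (2/517) = -1  (since 517 mod 8 = 5)
  reciprocity: (219/517) -> +(517/219)
  reduce: (79/219)
  reciprocity: (79/219) -> -(219/79)
  reduce: (61/79)
  reciprocity: (61/79) -> +(79/61)
  reduce: (18/61)
  pull out 2: (2/61) = -1  (since 61 mod 8 = 5)
  reciprocity: (9/61) -> +(61/9)
  reduce: (7/9)
  reciprocity: (7/9) -> +(9/7)
  reduce: (2/7)
  pull out 2: (2/7) = +1  (since 7 mod 8 = 7)
  (1/7) = 1
Product of signs = -1

-1


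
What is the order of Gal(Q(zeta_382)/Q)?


|Gal(Q(zeta_382)/Q)| = phi(382)
= 190

190


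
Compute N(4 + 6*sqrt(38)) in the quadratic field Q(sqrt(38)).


N(a + b*sqrt(d)) = a^2 - d*b^2
= (4)^2 - (38)*(6)^2
= 16 - 1368
= -1352

-1352


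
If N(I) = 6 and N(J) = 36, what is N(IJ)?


N(IJ) = N(I) * N(J)
= 6 * 36
= 216

216


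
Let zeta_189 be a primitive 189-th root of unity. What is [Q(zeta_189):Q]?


The degree equals Euler's totient phi(189).
189 = 3^3 * 7
phi(189) = 108

108


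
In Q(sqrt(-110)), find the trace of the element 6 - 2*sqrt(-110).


Tr(a + b*sqrt(d)) = (a + b*sqrt(d)) + (a - b*sqrt(d)) = 2a
= 2 * (6)
= 12

12


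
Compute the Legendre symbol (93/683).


p = 683 is prime, so compute (93/683) with the reciprocity algorithm (Jacobi-symbol steps: pull out 2s via (2/n), flip via reciprocity, reduce):
  reciprocity: (93/683) -> +(683/93)
  reduce: (32/93)
  pull out 2: (2/93) = -1  (since 93 mod 8 = 5)
  pull out 2: (2/93) = -1  (since 93 mod 8 = 5)
  pull out 2: (2/93) = -1  (since 93 mod 8 = 5)
  pull out 2: (2/93) = -1  (since 93 mod 8 = 5)
  pull out 2: (2/93) = -1  (since 93 mod 8 = 5)
  (1/93) = 1
Product of signs = -1
(93/683) = -1

-1


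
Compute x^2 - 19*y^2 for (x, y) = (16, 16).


x^2 - d*y^2
= 16^2 - 19*16^2
= 256 - 4864
= -4608

-4608


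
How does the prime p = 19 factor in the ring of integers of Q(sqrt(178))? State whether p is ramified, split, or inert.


K = Q(sqrt(178)). Since d mod 4 = 2, disc(K) = 712.
Check p | disc: 712 mod 19 = 9.
p does not divide disc. Compute Legendre symbol (d/p):
7^((19-1)/2) mod 19 = 1
(d/p) = 1, so p splits: (p) = P*P' with e=1, f=1, g=2.
Therefore p is split.

split


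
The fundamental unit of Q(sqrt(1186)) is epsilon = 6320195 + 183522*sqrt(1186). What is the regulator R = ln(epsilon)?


epsilon = 6320195 + 183522*sqrt(1186)
= 1.2640e+07
R = ln(1.2640e+07)
= 16.3524

16.3524


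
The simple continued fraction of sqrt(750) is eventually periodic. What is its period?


Run the CF algorithm for sqrt(750).
a_0 = floor(sqrt(750)) = 27; set m_0=0, q_0=1.
Recurrence: m' = q*a - m,  q' = (d - m'^2)/q,  a' = floor((a_0 + m')/q').
  step 1: m=27, q=21, a=2
  step 2: m=15, q=25, a=1
  step 3: m=10, q=26, a=1
  step 4: m=16, q=19, a=2
  step 5: m=22, q=14, a=3
  step 6: m=20, q=25, a=1
  step 7: m=5, q=29, a=1
  step 8: m=24, q=6, a=8
  step 9: m=24, q=29, a=1
  step 10: m=5, q=25, a=1
  step 11: m=20, q=14, a=3
  step 12: m=22, q=19, a=2
  step 13: m=16, q=26, a=1
  step 14: m=10, q=25, a=1
  step 15: m=15, q=21, a=2
  step 16: m=27, q=1, a=54
a_16 = 2*a_0 = 54, so the period closes here.
sqrt(750) = [27; 2, 1, 1, 2, 3, 1, 1, 8, 1, 1, 3, 2, 1, 1, 2, 54]
Period length = 16

16


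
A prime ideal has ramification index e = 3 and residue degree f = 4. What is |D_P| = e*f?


|D_P| = e * f
= 3 * 4
= 12

12


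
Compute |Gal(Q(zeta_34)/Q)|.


|Gal(Q(zeta_34)/Q)| = phi(34)
= 16

16


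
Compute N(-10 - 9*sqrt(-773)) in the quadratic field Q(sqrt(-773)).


N(a + b*sqrt(d)) = a^2 - d*b^2
= (-10)^2 - (-773)*(-9)^2
= 100 + 62613
= 62713

62713


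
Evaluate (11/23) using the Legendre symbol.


p = 23 is prime, so compute (11/23) with the reciprocity algorithm (Jacobi-symbol steps: pull out 2s via (2/n), flip via reciprocity, reduce):
  reciprocity: (11/23) -> -(23/11)
  reduce: (1/11)
  (1/11) = 1
Product of signs = -1
(11/23) = -1

-1


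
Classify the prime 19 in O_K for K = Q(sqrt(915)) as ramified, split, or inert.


K = Q(sqrt(915)). Since d mod 4 = 3, disc(K) = 3660.
Check p | disc: 3660 mod 19 = 12.
p does not divide disc. Compute Legendre symbol (d/p):
3^((19-1)/2) mod 19 = -1
(d/p) = -1, so p is inert: (p) stays prime with e=1, f=2, g=1.
Therefore p is inert.

inert


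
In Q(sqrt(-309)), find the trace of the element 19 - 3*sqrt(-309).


Tr(a + b*sqrt(d)) = (a + b*sqrt(d)) + (a - b*sqrt(d)) = 2a
= 2 * (19)
= 38

38


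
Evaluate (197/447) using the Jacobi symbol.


Compute (197/447) via quadratic reciprocity:
  reciprocity: (197/447) -> +(447/197)
  reduce: (53/197)
  reciprocity: (53/197) -> +(197/53)
  reduce: (38/53)
  pull out 2: (2/53) = -1  (since 53 mod 8 = 5)
  reciprocity: (19/53) -> +(53/19)
  reduce: (15/19)
  reciprocity: (15/19) -> -(19/15)
  reduce: (4/15)
  pull out 2: (2/15) = +1  (since 15 mod 8 = 7)
  pull out 2: (2/15) = +1  (since 15 mod 8 = 7)
  (1/15) = 1
Product of signs = 1

1


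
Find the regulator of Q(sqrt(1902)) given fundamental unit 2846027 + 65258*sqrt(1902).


epsilon = 2846027 + 65258*sqrt(1902)
= 5.6921e+06
R = ln(5.6921e+06)
= 15.5546

15.5546


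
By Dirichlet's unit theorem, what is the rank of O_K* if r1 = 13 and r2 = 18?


By Dirichlet's unit theorem:
rank = r1 + r2 - 1
= 13 + 18 - 1
= 30

30


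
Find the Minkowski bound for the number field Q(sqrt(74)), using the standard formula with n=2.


d = 74, d mod 4 = 2, so disc(K) = 4d = 296; |disc(K)| = 296
Real quadratic field, so n = 2, s = r2 = 0, r1 = 2
M = (n!/n^n) * (4/pi)^s * sqrt(|disc(K)|) = (2!/2^2) * (4/pi)^0 * sqrt(296)
= 0.5 * 1.000000 * 17.204651
= 8.6023

8.6023


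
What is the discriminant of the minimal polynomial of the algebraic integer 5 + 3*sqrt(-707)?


The element 5 + 3*sqrt(-707) has minimal polynomial:
x^2 - 10*x + 6388
Discriminant = (-10)^2 - 4*(6388)
= 100 - 25552
= -25452

-25452


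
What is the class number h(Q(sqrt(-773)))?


K = Q(sqrt(-773)). d mod 4 = 3, so D = disc(K) = 4d = -3092
h(K) equals the number of primitive reduced positive-definite forms (a, b, c) = a*x^2 + b*x*y + c*y^2 with b^2 - 4ac = D,
where reduced means |b| <= a <= c, with b >= 0 whenever |b| = a or a = c, and primitive means gcd(a, b, c) = 1.
Reduced forces 3a^2 <= |D| = 3092, so 1 <= a <= 32; b must have the parity of D, and c = (b^2 - D)/(4a) must be an integer >= a.
Enumerate a = 1..32, b in [-a, a]:
  a=1: (1, 0, 773)  [1]
  a=2: (2, 2, 387)  [1]
  a=3: (3, -2, 258), (3, 2, 258)  [2]
  a=4..5: none
  a=6: (6, -2, 129), (6, 2, 129)  [2]
  a=7: (7, -4, 111), (7, 4, 111)  [2]
  a=8: none
  a=9: (9, -2, 86), (9, 2, 86)  [2]
  a=10..13: none
  a=14: (14, -10, 57), (14, 10, 57)  [2]
  a=15..16: none
  a=17: (17, -6, 46), (17, 6, 46)  [2]
  a=18: (18, -2, 43), (18, 2, 43)  [2]
  a=19: (19, -10, 42), (19, 10, 42)  [2]
  a=20: none
  a=21: (21, -10, 38), (21, -4, 37), (21, 4, 37), (21, 10, 38)  [4]
  a=22: none
  a=23: (23, -6, 34), (23, 6, 34)  [2]
  a=24..26: none
  a=27: (27, -16, 31), (27, 16, 31)  [2]
  a=28..32: none
Total reduced forms: 1 + 1 + 2 + 2 + 2 + 2 + 2 + 2 + 2 + 2 + 4 + 2 + 2 = 26
h = 26

26


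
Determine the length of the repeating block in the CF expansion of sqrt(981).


Run the CF algorithm for sqrt(981).
a_0 = floor(sqrt(981)) = 31; set m_0=0, q_0=1.
Recurrence: m' = q*a - m,  q' = (d - m'^2)/q,  a' = floor((a_0 + m')/q').
  step 1: m=31, q=20, a=3
  step 2: m=29, q=7, a=8
  step 3: m=27, q=36, a=1
  step 4: m=9, q=25, a=1
  step 5: m=16, q=29, a=1
  step 6: m=13, q=28, a=1
  step 7: m=15, q=27, a=1
  step 8: m=12, q=31, a=1
  step 9: m=19, q=20, a=2
  step 10: m=21, q=27, a=1
  step 11: m=6, q=35, a=1
  step 12: m=29, q=4, a=15
  step 13: m=31, q=5, a=12
  step 14: m=29, q=28, a=2
  step 15: m=27, q=9, a=6
  step 16: m=27, q=28, a=2
  step 17: m=29, q=5, a=12
  step 18: m=31, q=4, a=15
  step 19: m=29, q=35, a=1
  step 20: m=6, q=27, a=1
  step 21: m=21, q=20, a=2
  step 22: m=19, q=31, a=1
  step 23: m=12, q=27, a=1
  step 24: m=15, q=28, a=1
  step 25: m=13, q=29, a=1
  step 26: m=16, q=25, a=1
  step 27: m=9, q=36, a=1
  step 28: m=27, q=7, a=8
  step 29: m=29, q=20, a=3
  step 30: m=31, q=1, a=62
a_30 = 2*a_0 = 62, so the period closes here.
sqrt(981) = [31; 3, 8, 1, 1, 1, 1, 1, 1, 2, 1, 1, 15, 12, 2, 6, 2, 12, 15, 1, 1, 2, 1, 1, 1, 1, 1, 1, 8, 3, 62]
Period length = 30

30


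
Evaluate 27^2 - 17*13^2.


x^2 - d*y^2
= 27^2 - 17*13^2
= 729 - 2873
= -2144

-2144


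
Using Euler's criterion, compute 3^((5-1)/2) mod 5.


p = 5 is prime and the exponent is (p-1)/2 = 2, so by Euler's criterion 3^2 = (3/5) = +1 or -1 mod 5.
Compute by square-and-multiply:
  2 = 2 (binary 10)
  Repeated squaring mod 5: 3^1 = 3, 3^2 = 4
  3^2 = 4 mod 5
Result 4 = p - 1 = -1 mod 5: 3 is a quadratic non-residue mod 5. As a residue in [0, p-1] the value is 4.
3^2 mod 5 = 4

4


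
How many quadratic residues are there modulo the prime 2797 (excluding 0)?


For prime p, the number of non-zero quadratic residues is (p-1)/2.
= (2797-1)/2
= 1398

1398


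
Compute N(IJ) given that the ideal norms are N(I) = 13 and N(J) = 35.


N(IJ) = N(I) * N(J)
= 13 * 35
= 455

455


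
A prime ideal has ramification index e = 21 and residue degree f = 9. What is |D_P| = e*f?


|D_P| = e * f
= 21 * 9
= 189

189


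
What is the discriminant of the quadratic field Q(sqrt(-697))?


For K = Q(sqrt(d)) with d squarefree: disc(K) = d if d = 1 mod 4, and disc(K) = 4d if d = 2 or 3 mod 4.
Here d = -697, and d mod 4 = 3.
d = 3 mod 4, not 1 (O_K = Z[sqrt(d)]), so disc(K) = 4d = 4 * (-697) = -2788

-2788


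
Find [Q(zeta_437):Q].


The degree equals Euler's totient phi(437).
437 = 19 * 23
phi(437) = 396

396


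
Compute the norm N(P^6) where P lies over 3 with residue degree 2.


N(P^a) = p^(a*f)
= 3^(6*2)
= 3^12
= 531441

531441


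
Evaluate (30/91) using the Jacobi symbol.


Compute (30/91) via quadratic reciprocity:
  pull out 2: (2/91) = -1  (since 91 mod 8 = 3)
  reciprocity: (15/91) -> -(91/15)
  reduce: (1/15)
  (1/15) = 1
Product of signs = 1

1


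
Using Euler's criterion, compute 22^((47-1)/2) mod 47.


p = 47 is prime and the exponent is (p-1)/2 = 23, so by Euler's criterion 22^23 = (22/47) = +1 or -1 mod 47.
Compute by square-and-multiply:
  23 = 16 + 4 + 2 + 1 (binary 10111)
  Repeated squaring mod 47: 22^1 = 22, 22^2 = 14, 22^4 = 8, 22^8 = 17, 22^16 = 7
  22^23 = 22^16 * 22^4 * 22^2 * 22^1 = 7 * 8 * 14 * 22 mod 47
    7 * 8 = 56 = 9 mod 47
    9 * 14 = 126 = 32 mod 47
    32 * 22 = 704 = 46 mod 47
  22^23 = 46 mod 47
Result 46 = p - 1 = -1 mod 47: 22 is a quadratic non-residue mod 47. As a residue in [0, p-1] the value is 46.
22^23 mod 47 = 46

46


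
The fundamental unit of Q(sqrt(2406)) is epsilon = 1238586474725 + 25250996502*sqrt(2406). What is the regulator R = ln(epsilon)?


epsilon = 1238586474725 + 25250996502*sqrt(2406)
= 2.4772e+12
R = ln(2.4772e+12)
= 28.5381

28.5381


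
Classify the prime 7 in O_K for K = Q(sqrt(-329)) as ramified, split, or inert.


K = Q(sqrt(-329)). Since d mod 4 = 3, disc(K) = -1316.
Check p | disc: -1316 mod 7 = 0.
p divides disc, so p ramifies: (p) = P^2 with e=2, f=1, g=1.
Therefore p is ramified.

ramified


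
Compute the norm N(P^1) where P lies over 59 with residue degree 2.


N(P^a) = p^(a*f)
= 59^(1*2)
= 59^2
= 3481

3481


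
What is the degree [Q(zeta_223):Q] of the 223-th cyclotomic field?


The degree equals Euler's totient phi(223).
223 = 223
phi(223) = 222

222


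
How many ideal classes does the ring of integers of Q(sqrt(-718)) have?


K = Q(sqrt(-718)). d mod 4 = 2, so D = disc(K) = 4d = -2872
h(K) equals the number of primitive reduced positive-definite forms (a, b, c) = a*x^2 + b*x*y + c*y^2 with b^2 - 4ac = D,
where reduced means |b| <= a <= c, with b >= 0 whenever |b| = a or a = c, and primitive means gcd(a, b, c) = 1.
Reduced forces 3a^2 <= |D| = 2872, so 1 <= a <= 30; b must have the parity of D, and c = (b^2 - D)/(4a) must be an integer >= a.
Enumerate a = 1..30, b in [-a, a]:
  a=1: (1, 0, 718)  [1]
  a=2: (2, 0, 359)  [1]
  a=3..12: none
  a=13: (13, -12, 58), (13, 12, 58)  [2]
  a=14..16: none
  a=17: (17, -16, 46), (17, 16, 46)  [2]
  a=18: none
  a=19: (19, -4, 38), (19, 4, 38)  [2]
  a=20..22: none
  a=23: (23, -16, 34), (23, 16, 34)  [2]
  a=24..25: none
  a=26: (26, -12, 29), (26, 12, 29)  [2]
  a=27..30: none
Total reduced forms: 1 + 1 + 2 + 2 + 2 + 2 + 2 = 12
h = 12

12


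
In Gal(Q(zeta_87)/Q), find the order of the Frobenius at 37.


The Frobenius at p in Gal(Q(zeta_n)/Q) = (Z/nZ)* is the class of p, so its order is ord_87(37), the smallest k >= 1 with 37^k = 1 mod 87.
n = 87 = 3 * 29, phi(87) = 56; the order divides phi(n).
Divisors of 56: 1, 2, 4, 7, 8, 14, 28, 56
Repeated squaring mod 87: 37^1 = 37, 37^2 = 64, 37^4 = 7, 37^8 = 49, 37^16 = 52, 37^32 = 7
Test divisors in increasing order:
  k=1: 37^1 = 37 mod 87
  k=2: 37^2 = 64 mod 87
  k=4: 37^4 = 7 mod 87
  k=7: 37^7 = 7 * 64 * 37 = 46 mod 87
  k=8: 37^8 = 49 mod 87
  k=14: 37^14 = 49 * 7 * 64 = 28 mod 87
  k=28: 37^28 = 52 * 49 * 7 = 1 mod 87  <- first divisor giving 1
Order = 28

28


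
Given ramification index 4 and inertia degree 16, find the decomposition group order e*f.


|D_P| = e * f
= 4 * 16
= 64

64


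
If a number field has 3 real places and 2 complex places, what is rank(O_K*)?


By Dirichlet's unit theorem:
rank = r1 + r2 - 1
= 3 + 2 - 1
= 4

4


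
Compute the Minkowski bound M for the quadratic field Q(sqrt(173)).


d = 173, d mod 4 = 1, so disc(K) = d = 173; |disc(K)| = 173
Real quadratic field, so n = 2, s = r2 = 0, r1 = 2
M = (n!/n^n) * (4/pi)^s * sqrt(|disc(K)|) = (2!/2^2) * (4/pi)^0 * sqrt(173)
= 0.5 * 1.000000 * 13.152946
= 6.5765

6.5765


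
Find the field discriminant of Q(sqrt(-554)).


For K = Q(sqrt(d)) with d squarefree: disc(K) = d if d = 1 mod 4, and disc(K) = 4d if d = 2 or 3 mod 4.
Here d = -554, and d mod 4 = 2.
d = 2 mod 4, not 1 (O_K = Z[sqrt(d)]), so disc(K) = 4d = 4 * (-554) = -2216

-2216


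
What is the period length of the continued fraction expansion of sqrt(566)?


Run the CF algorithm for sqrt(566).
a_0 = floor(sqrt(566)) = 23; set m_0=0, q_0=1.
Recurrence: m' = q*a - m,  q' = (d - m'^2)/q,  a' = floor((a_0 + m')/q').
  step 1: m=23, q=37, a=1
  step 2: m=14, q=10, a=3
  step 3: m=16, q=31, a=1
  step 4: m=15, q=11, a=3
  step 5: m=18, q=22, a=1
  step 6: m=4, q=25, a=1
  step 7: m=21, q=5, a=8
  step 8: m=19, q=41, a=1
  step 9: m=22, q=2, a=22
  step 10: m=22, q=41, a=1
  step 11: m=19, q=5, a=8
  step 12: m=21, q=25, a=1
  step 13: m=4, q=22, a=1
  step 14: m=18, q=11, a=3
  step 15: m=15, q=31, a=1
  step 16: m=16, q=10, a=3
  step 17: m=14, q=37, a=1
  step 18: m=23, q=1, a=46
a_18 = 2*a_0 = 46, so the period closes here.
sqrt(566) = [23; 1, 3, 1, 3, 1, 1, 8, 1, 22, 1, 8, 1, 1, 3, 1, 3, 1, 46]
Period length = 18

18


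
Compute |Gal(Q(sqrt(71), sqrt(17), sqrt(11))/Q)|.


The 3 square roots of distinct primes are multiplicatively independent over Q,
so [K:Q] = 2^3 and Gal(K/Q) is isomorphic to (Z/2Z)^3.
|Gal| = 2^3 = 8

8


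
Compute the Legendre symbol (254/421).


p = 421 is prime, so compute (254/421) with the reciprocity algorithm (Jacobi-symbol steps: pull out 2s via (2/n), flip via reciprocity, reduce):
  pull out 2: (2/421) = -1  (since 421 mod 8 = 5)
  reciprocity: (127/421) -> +(421/127)
  reduce: (40/127)
  pull out 2: (2/127) = +1  (since 127 mod 8 = 7)
  pull out 2: (2/127) = +1  (since 127 mod 8 = 7)
  pull out 2: (2/127) = +1  (since 127 mod 8 = 7)
  reciprocity: (5/127) -> +(127/5)
  reduce: (2/5)
  pull out 2: (2/5) = -1  (since 5 mod 8 = 5)
  (1/5) = 1
Product of signs = 1
(254/421) = 1

1


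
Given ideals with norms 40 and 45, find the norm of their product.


N(IJ) = N(I) * N(J)
= 40 * 45
= 1800

1800


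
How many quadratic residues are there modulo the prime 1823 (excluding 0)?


For prime p, the number of non-zero quadratic residues is (p-1)/2.
= (1823-1)/2
= 911

911


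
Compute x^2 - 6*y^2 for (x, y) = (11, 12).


x^2 - d*y^2
= 11^2 - 6*12^2
= 121 - 864
= -743

-743
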